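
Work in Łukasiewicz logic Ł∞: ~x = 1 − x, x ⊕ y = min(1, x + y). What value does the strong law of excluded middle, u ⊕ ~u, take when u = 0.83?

1.00

~u = 1 − 0.83 = 0.17
u ⊕ ~u = min(1, 0.83 + 0.17) = min(1, 1.00) = 1.00
(As expected: always 1 in Ł∞ since a ⊕ (1−a) = 1.)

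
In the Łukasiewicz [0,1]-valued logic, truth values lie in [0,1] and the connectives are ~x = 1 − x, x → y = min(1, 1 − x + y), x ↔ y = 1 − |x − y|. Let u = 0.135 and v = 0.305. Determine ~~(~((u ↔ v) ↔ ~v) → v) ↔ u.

u ↔ v = 1 − |0.135 − 0.305| = 1 − 0.170 = 0.830
~v = 1 − 0.305 = 0.695
(u ↔ v) ↔ ~v = 1 − |0.830 − 0.695| = 1 − 0.135 = 0.865
~((u ↔ v) ↔ ~v) = 1 − 0.865 = 0.135
~((u ↔ v) ↔ ~v) → v = min(1, 1 − 0.135 + 0.305) = min(1, 1.170) = 1.000
~(~((u ↔ v) ↔ ~v) → v) = 1 − 1.000 = 0.000
~~(~((u ↔ v) ↔ ~v) → v) = 1 − 0.000 = 1.000
~~(~((u ↔ v) ↔ ~v) → v) ↔ u = 1 − |1.000 − 0.135| = 1 − 0.865 = 0.135

0.135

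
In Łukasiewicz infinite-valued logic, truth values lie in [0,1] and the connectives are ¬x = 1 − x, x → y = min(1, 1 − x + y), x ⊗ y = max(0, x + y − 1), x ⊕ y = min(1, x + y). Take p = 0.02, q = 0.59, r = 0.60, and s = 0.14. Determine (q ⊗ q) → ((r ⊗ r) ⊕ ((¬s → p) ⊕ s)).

q ⊗ q = max(0, 0.59 + 0.59 − 1) = max(0, 0.18) = 0.18
r ⊗ r = max(0, 0.60 + 0.60 − 1) = max(0, 0.20) = 0.20
¬s = 1 − 0.14 = 0.86
¬s → p = min(1, 1 − 0.86 + 0.02) = min(1, 0.16) = 0.16
(¬s → p) ⊕ s = min(1, 0.16 + 0.14) = min(1, 0.30) = 0.30
(r ⊗ r) ⊕ ((¬s → p) ⊕ s) = min(1, 0.20 + 0.30) = min(1, 0.50) = 0.50
(q ⊗ q) → ((r ⊗ r) ⊕ ((¬s → p) ⊕ s)) = min(1, 1 − 0.18 + 0.50) = min(1, 1.32) = 1.00

1.00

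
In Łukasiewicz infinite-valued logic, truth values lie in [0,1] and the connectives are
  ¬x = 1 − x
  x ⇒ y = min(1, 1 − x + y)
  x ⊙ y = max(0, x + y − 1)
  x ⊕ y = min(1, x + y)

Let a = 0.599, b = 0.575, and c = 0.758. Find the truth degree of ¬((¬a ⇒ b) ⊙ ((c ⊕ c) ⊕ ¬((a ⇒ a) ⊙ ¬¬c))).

¬a = 1 − 0.599 = 0.401
¬a ⇒ b = min(1, 1 − 0.401 + 0.575) = min(1, 1.174) = 1.000
c ⊕ c = min(1, 0.758 + 0.758) = min(1, 1.516) = 1.000
a ⇒ a = min(1, 1 − 0.599 + 0.599) = min(1, 1.000) = 1.000
¬c = 1 − 0.758 = 0.242
¬¬c = 1 − 0.242 = 0.758
(a ⇒ a) ⊙ ¬¬c = max(0, 1.000 + 0.758 − 1) = max(0, 0.758) = 0.758
¬((a ⇒ a) ⊙ ¬¬c) = 1 − 0.758 = 0.242
(c ⊕ c) ⊕ ¬((a ⇒ a) ⊙ ¬¬c) = min(1, 1.000 + 0.242) = min(1, 1.242) = 1.000
(¬a ⇒ b) ⊙ ((c ⊕ c) ⊕ ¬((a ⇒ a) ⊙ ¬¬c)) = max(0, 1.000 + 1.000 − 1) = max(0, 1.000) = 1.000
¬((¬a ⇒ b) ⊙ ((c ⊕ c) ⊕ ¬((a ⇒ a) ⊙ ¬¬c))) = 1 − 1.000 = 0.000

0.000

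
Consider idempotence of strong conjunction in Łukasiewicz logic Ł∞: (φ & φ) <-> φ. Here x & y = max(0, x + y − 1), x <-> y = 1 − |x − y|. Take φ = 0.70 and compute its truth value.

φ & φ = max(0, 0.70 + 0.70 − 1) = max(0, 0.40) = 0.40
(φ & φ) <-> φ = 1 − |0.40 − 0.70| = 1 − 0.30 = 0.70
(The value 0.70 < 1 shows this instance is not satisfied; fails in Ł∞ since a ⊗ a = max(0, 2a−1) ≠ a in general.)

0.70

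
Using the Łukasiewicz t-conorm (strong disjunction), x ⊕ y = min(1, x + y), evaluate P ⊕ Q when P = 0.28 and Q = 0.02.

0.30

P ⊕ Q = min(1, 0.28 + 0.02) = min(1, 0.30) = 0.30
For comparison, the Gödel t-conorm max(x, y) would give 0.28.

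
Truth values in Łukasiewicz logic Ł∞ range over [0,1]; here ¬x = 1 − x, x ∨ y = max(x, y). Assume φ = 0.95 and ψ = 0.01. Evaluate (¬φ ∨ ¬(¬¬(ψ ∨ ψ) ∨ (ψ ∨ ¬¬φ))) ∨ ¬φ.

¬φ = 1 − 0.95 = 0.05
ψ ∨ ψ = max(0.01, 0.01) = 0.01
¬(ψ ∨ ψ) = 1 − 0.01 = 0.99
¬¬(ψ ∨ ψ) = 1 − 0.99 = 0.01
¬¬φ = 1 − 0.05 = 0.95
ψ ∨ ¬¬φ = max(0.01, 0.95) = 0.95
¬¬(ψ ∨ ψ) ∨ (ψ ∨ ¬¬φ) = max(0.01, 0.95) = 0.95
¬(¬¬(ψ ∨ ψ) ∨ (ψ ∨ ¬¬φ)) = 1 − 0.95 = 0.05
¬φ ∨ ¬(¬¬(ψ ∨ ψ) ∨ (ψ ∨ ¬¬φ)) = max(0.05, 0.05) = 0.05
(¬φ ∨ ¬(¬¬(ψ ∨ ψ) ∨ (ψ ∨ ¬¬φ))) ∨ ¬φ = max(0.05, 0.05) = 0.05

0.05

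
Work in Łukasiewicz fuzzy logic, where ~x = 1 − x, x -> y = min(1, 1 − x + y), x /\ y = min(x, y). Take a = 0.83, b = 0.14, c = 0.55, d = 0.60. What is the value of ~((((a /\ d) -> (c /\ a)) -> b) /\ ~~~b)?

0.81

a /\ d = min(0.83, 0.60) = 0.60
c /\ a = min(0.55, 0.83) = 0.55
(a /\ d) -> (c /\ a) = min(1, 1 − 0.60 + 0.55) = min(1, 0.95) = 0.95
((a /\ d) -> (c /\ a)) -> b = min(1, 1 − 0.95 + 0.14) = min(1, 0.19) = 0.19
~b = 1 − 0.14 = 0.86
~~b = 1 − 0.86 = 0.14
~~~b = 1 − 0.14 = 0.86
(((a /\ d) -> (c /\ a)) -> b) /\ ~~~b = min(0.19, 0.86) = 0.19
~((((a /\ d) -> (c /\ a)) -> b) /\ ~~~b) = 1 − 0.19 = 0.81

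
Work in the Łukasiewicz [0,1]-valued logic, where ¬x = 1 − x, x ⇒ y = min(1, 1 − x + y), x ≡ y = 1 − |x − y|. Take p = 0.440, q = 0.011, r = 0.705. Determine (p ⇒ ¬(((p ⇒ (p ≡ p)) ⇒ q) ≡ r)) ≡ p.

0.440

p ≡ p = 1 − |0.440 − 0.440| = 1 − 0.000 = 1.000
p ⇒ (p ≡ p) = min(1, 1 − 0.440 + 1.000) = min(1, 1.560) = 1.000
(p ⇒ (p ≡ p)) ⇒ q = min(1, 1 − 1.000 + 0.011) = min(1, 0.011) = 0.011
((p ⇒ (p ≡ p)) ⇒ q) ≡ r = 1 − |0.011 − 0.705| = 1 − 0.694 = 0.306
¬(((p ⇒ (p ≡ p)) ⇒ q) ≡ r) = 1 − 0.306 = 0.694
p ⇒ ¬(((p ⇒ (p ≡ p)) ⇒ q) ≡ r) = min(1, 1 − 0.440 + 0.694) = min(1, 1.254) = 1.000
(p ⇒ ¬(((p ⇒ (p ≡ p)) ⇒ q) ≡ r)) ≡ p = 1 − |1.000 − 0.440| = 1 − 0.560 = 0.440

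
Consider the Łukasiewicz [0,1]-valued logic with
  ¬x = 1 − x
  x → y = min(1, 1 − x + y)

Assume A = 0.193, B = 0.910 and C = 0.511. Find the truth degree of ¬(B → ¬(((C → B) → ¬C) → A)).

C → B = min(1, 1 − 0.511 + 0.910) = min(1, 1.399) = 1.000
¬C = 1 − 0.511 = 0.489
(C → B) → ¬C = min(1, 1 − 1.000 + 0.489) = min(1, 0.489) = 0.489
((C → B) → ¬C) → A = min(1, 1 − 0.489 + 0.193) = min(1, 0.704) = 0.704
¬(((C → B) → ¬C) → A) = 1 − 0.704 = 0.296
B → ¬(((C → B) → ¬C) → A) = min(1, 1 − 0.910 + 0.296) = min(1, 0.386) = 0.386
¬(B → ¬(((C → B) → ¬C) → A)) = 1 − 0.386 = 0.614

0.614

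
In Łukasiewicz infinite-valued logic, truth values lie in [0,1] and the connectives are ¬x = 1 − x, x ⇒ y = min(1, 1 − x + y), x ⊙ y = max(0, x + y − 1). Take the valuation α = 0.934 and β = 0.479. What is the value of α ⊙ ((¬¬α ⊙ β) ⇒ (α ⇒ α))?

0.934

¬α = 1 − 0.934 = 0.066
¬¬α = 1 − 0.066 = 0.934
¬¬α ⊙ β = max(0, 0.934 + 0.479 − 1) = max(0, 0.413) = 0.413
α ⇒ α = min(1, 1 − 0.934 + 0.934) = min(1, 1.000) = 1.000
(¬¬α ⊙ β) ⇒ (α ⇒ α) = min(1, 1 − 0.413 + 1.000) = min(1, 1.587) = 1.000
α ⊙ ((¬¬α ⊙ β) ⇒ (α ⇒ α)) = max(0, 0.934 + 1.000 − 1) = max(0, 0.934) = 0.934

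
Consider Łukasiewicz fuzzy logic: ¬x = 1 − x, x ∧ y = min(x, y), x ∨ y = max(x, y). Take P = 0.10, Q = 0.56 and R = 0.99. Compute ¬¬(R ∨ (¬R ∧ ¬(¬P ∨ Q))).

¬R = 1 − 0.99 = 0.01
¬P = 1 − 0.10 = 0.90
¬P ∨ Q = max(0.90, 0.56) = 0.90
¬(¬P ∨ Q) = 1 − 0.90 = 0.10
¬R ∧ ¬(¬P ∨ Q) = min(0.01, 0.10) = 0.01
R ∨ (¬R ∧ ¬(¬P ∨ Q)) = max(0.99, 0.01) = 0.99
¬(R ∨ (¬R ∧ ¬(¬P ∨ Q))) = 1 − 0.99 = 0.01
¬¬(R ∨ (¬R ∧ ¬(¬P ∨ Q))) = 1 − 0.01 = 0.99

0.99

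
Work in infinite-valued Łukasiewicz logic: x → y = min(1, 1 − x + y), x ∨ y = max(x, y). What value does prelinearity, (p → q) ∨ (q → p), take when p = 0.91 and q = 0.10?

p → q = min(1, 1 − 0.91 + 0.10) = min(1, 0.19) = 0.19
q → p = min(1, 1 − 0.10 + 0.91) = min(1, 1.81) = 1.00
(p → q) ∨ (q → p) = max(0.19, 1.00) = 1.00
(As expected: a Ł∞-tautology — holds in every MV-chain.)

1.00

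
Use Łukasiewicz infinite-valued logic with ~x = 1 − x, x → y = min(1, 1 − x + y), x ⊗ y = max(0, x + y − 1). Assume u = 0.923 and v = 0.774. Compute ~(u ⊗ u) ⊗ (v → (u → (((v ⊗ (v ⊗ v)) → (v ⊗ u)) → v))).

u ⊗ u = max(0, 0.923 + 0.923 − 1) = max(0, 0.846) = 0.846
~(u ⊗ u) = 1 − 0.846 = 0.154
v ⊗ v = max(0, 0.774 + 0.774 − 1) = max(0, 0.548) = 0.548
v ⊗ (v ⊗ v) = max(0, 0.774 + 0.548 − 1) = max(0, 0.322) = 0.322
v ⊗ u = max(0, 0.774 + 0.923 − 1) = max(0, 0.697) = 0.697
(v ⊗ (v ⊗ v)) → (v ⊗ u) = min(1, 1 − 0.322 + 0.697) = min(1, 1.375) = 1.000
((v ⊗ (v ⊗ v)) → (v ⊗ u)) → v = min(1, 1 − 1.000 + 0.774) = min(1, 0.774) = 0.774
u → (((v ⊗ (v ⊗ v)) → (v ⊗ u)) → v) = min(1, 1 − 0.923 + 0.774) = min(1, 0.851) = 0.851
v → (u → (((v ⊗ (v ⊗ v)) → (v ⊗ u)) → v)) = min(1, 1 − 0.774 + 0.851) = min(1, 1.077) = 1.000
~(u ⊗ u) ⊗ (v → (u → (((v ⊗ (v ⊗ v)) → (v ⊗ u)) → v))) = max(0, 0.154 + 1.000 − 1) = max(0, 0.154) = 0.154

0.154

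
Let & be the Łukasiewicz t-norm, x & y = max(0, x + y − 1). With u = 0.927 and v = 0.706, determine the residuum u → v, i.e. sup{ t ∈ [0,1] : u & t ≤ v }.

0.779

The residuum of the Łukasiewicz t-norm gives the supremum: min(1, 1 − 0.927 + 0.706).
1 − 0.927 + 0.706 = 0.779, so t = min(1, 0.779) = 0.779.
Check: 0.927 & 0.779 = max(0, 0.706) = 0.706 ≤ 0.706.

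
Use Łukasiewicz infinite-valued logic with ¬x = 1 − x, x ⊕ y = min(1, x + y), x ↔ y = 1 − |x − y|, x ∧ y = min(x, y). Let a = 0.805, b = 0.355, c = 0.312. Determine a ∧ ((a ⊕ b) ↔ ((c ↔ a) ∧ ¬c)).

0.507

a ⊕ b = min(1, 0.805 + 0.355) = min(1, 1.160) = 1.000
c ↔ a = 1 − |0.312 − 0.805| = 1 − 0.493 = 0.507
¬c = 1 − 0.312 = 0.688
(c ↔ a) ∧ ¬c = min(0.507, 0.688) = 0.507
(a ⊕ b) ↔ ((c ↔ a) ∧ ¬c) = 1 − |1.000 − 0.507| = 1 − 0.493 = 0.507
a ∧ ((a ⊕ b) ↔ ((c ↔ a) ∧ ¬c)) = min(0.805, 0.507) = 0.507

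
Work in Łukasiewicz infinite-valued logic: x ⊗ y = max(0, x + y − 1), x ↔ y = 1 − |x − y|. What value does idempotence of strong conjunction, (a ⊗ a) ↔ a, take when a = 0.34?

0.66

a ⊗ a = max(0, 0.34 + 0.34 − 1) = max(0, -0.32) = 0.00
(a ⊗ a) ↔ a = 1 − |0.00 − 0.34| = 1 − 0.34 = 0.66
(The value 0.66 < 1 shows this instance is not satisfied; fails in Ł∞ since a ⊗ a = max(0, 2a−1) ≠ a in general.)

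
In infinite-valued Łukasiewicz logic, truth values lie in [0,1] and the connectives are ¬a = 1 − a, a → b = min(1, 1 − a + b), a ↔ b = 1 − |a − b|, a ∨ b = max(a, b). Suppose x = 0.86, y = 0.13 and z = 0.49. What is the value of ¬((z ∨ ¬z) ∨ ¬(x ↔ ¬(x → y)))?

0.49

¬z = 1 − 0.49 = 0.51
z ∨ ¬z = max(0.49, 0.51) = 0.51
x → y = min(1, 1 − 0.86 + 0.13) = min(1, 0.27) = 0.27
¬(x → y) = 1 − 0.27 = 0.73
x ↔ ¬(x → y) = 1 − |0.86 − 0.73| = 1 − 0.13 = 0.87
¬(x ↔ ¬(x → y)) = 1 − 0.87 = 0.13
(z ∨ ¬z) ∨ ¬(x ↔ ¬(x → y)) = max(0.51, 0.13) = 0.51
¬((z ∨ ¬z) ∨ ¬(x ↔ ¬(x → y))) = 1 − 0.51 = 0.49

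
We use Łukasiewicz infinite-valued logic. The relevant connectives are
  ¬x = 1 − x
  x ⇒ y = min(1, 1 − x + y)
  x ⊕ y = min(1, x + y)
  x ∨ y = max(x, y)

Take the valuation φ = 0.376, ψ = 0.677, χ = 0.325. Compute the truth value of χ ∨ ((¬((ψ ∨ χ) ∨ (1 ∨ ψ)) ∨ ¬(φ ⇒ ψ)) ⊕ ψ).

0.677

ψ ∨ χ = max(0.677, 0.325) = 0.677
1 ∨ ψ = max(1.000, 0.677) = 1.000
(ψ ∨ χ) ∨ (1 ∨ ψ) = max(0.677, 1.000) = 1.000
¬((ψ ∨ χ) ∨ (1 ∨ ψ)) = 1 − 1.000 = 0.000
φ ⇒ ψ = min(1, 1 − 0.376 + 0.677) = min(1, 1.301) = 1.000
¬(φ ⇒ ψ) = 1 − 1.000 = 0.000
¬((ψ ∨ χ) ∨ (1 ∨ ψ)) ∨ ¬(φ ⇒ ψ) = max(0.000, 0.000) = 0.000
(¬((ψ ∨ χ) ∨ (1 ∨ ψ)) ∨ ¬(φ ⇒ ψ)) ⊕ ψ = min(1, 0.000 + 0.677) = min(1, 0.677) = 0.677
χ ∨ ((¬((ψ ∨ χ) ∨ (1 ∨ ψ)) ∨ ¬(φ ⇒ ψ)) ⊕ ψ) = max(0.325, 0.677) = 0.677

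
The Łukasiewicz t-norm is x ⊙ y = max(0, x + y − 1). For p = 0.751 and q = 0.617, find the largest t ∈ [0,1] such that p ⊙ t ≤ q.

The residuum of the Łukasiewicz t-norm gives the supremum: min(1, 1 − 0.751 + 0.617).
1 − 0.751 + 0.617 = 0.866, so t = min(1, 0.866) = 0.866.
Check: 0.751 ⊙ 0.866 = max(0, 0.617) = 0.617 ≤ 0.617.

0.866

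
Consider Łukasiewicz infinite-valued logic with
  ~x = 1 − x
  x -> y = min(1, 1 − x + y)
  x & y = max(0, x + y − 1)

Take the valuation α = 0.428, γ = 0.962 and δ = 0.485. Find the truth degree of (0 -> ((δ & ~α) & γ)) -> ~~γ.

~α = 1 − 0.428 = 0.572
δ & ~α = max(0, 0.485 + 0.572 − 1) = max(0, 0.057) = 0.057
(δ & ~α) & γ = max(0, 0.057 + 0.962 − 1) = max(0, 0.019) = 0.019
0 -> ((δ & ~α) & γ) = min(1, 1 − 0.000 + 0.019) = min(1, 1.019) = 1.000
~γ = 1 − 0.962 = 0.038
~~γ = 1 − 0.038 = 0.962
(0 -> ((δ & ~α) & γ)) -> ~~γ = min(1, 1 − 1.000 + 0.962) = min(1, 0.962) = 0.962

0.962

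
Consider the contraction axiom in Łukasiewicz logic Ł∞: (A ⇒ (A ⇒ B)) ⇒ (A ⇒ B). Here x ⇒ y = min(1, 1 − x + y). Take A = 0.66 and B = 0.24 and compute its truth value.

0.66

A ⇒ B = min(1, 1 − 0.66 + 0.24) = min(1, 0.58) = 0.58
A ⇒ (A ⇒ B) = min(1, 1 − 0.66 + 0.58) = min(1, 0.92) = 0.92
(A ⇒ (A ⇒ B)) ⇒ (A ⇒ B) = min(1, 1 − 0.92 + 0.58) = min(1, 0.66) = 0.66
(The value 0.66 < 1 shows this instance is not satisfied; fails in Ł∞ (the t-norm is not idempotent).)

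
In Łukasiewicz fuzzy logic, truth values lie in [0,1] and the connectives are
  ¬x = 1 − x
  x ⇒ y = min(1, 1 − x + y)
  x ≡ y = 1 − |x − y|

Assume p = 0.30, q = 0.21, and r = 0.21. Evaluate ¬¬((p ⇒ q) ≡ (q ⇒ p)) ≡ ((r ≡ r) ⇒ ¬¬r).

0.30

p ⇒ q = min(1, 1 − 0.30 + 0.21) = min(1, 0.91) = 0.91
q ⇒ p = min(1, 1 − 0.21 + 0.30) = min(1, 1.09) = 1.00
(p ⇒ q) ≡ (q ⇒ p) = 1 − |0.91 − 1.00| = 1 − 0.09 = 0.91
¬((p ⇒ q) ≡ (q ⇒ p)) = 1 − 0.91 = 0.09
¬¬((p ⇒ q) ≡ (q ⇒ p)) = 1 − 0.09 = 0.91
r ≡ r = 1 − |0.21 − 0.21| = 1 − 0.00 = 1.00
¬r = 1 − 0.21 = 0.79
¬¬r = 1 − 0.79 = 0.21
(r ≡ r) ⇒ ¬¬r = min(1, 1 − 1.00 + 0.21) = min(1, 0.21) = 0.21
¬¬((p ⇒ q) ≡ (q ⇒ p)) ≡ ((r ≡ r) ⇒ ¬¬r) = 1 − |0.91 − 0.21| = 1 − 0.70 = 0.30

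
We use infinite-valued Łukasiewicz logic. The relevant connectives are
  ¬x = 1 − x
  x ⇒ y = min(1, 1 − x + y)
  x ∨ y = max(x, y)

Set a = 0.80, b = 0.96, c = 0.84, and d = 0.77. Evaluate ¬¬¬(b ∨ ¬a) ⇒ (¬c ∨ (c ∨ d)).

1.00

¬a = 1 − 0.80 = 0.20
b ∨ ¬a = max(0.96, 0.20) = 0.96
¬(b ∨ ¬a) = 1 − 0.96 = 0.04
¬¬(b ∨ ¬a) = 1 − 0.04 = 0.96
¬¬¬(b ∨ ¬a) = 1 − 0.96 = 0.04
¬c = 1 − 0.84 = 0.16
c ∨ d = max(0.84, 0.77) = 0.84
¬c ∨ (c ∨ d) = max(0.16, 0.84) = 0.84
¬¬¬(b ∨ ¬a) ⇒ (¬c ∨ (c ∨ d)) = min(1, 1 − 0.04 + 0.84) = min(1, 1.80) = 1.00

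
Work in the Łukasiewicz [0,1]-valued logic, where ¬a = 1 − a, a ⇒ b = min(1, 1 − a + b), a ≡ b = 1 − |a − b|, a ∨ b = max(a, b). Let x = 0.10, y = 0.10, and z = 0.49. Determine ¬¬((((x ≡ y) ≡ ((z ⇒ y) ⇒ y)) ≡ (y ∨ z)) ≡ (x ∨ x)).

0.10

x ≡ y = 1 − |0.10 − 0.10| = 1 − 0.00 = 1.00
z ⇒ y = min(1, 1 − 0.49 + 0.10) = min(1, 0.61) = 0.61
(z ⇒ y) ⇒ y = min(1, 1 − 0.61 + 0.10) = min(1, 0.49) = 0.49
(x ≡ y) ≡ ((z ⇒ y) ⇒ y) = 1 − |1.00 − 0.49| = 1 − 0.51 = 0.49
y ∨ z = max(0.10, 0.49) = 0.49
((x ≡ y) ≡ ((z ⇒ y) ⇒ y)) ≡ (y ∨ z) = 1 − |0.49 − 0.49| = 1 − 0.00 = 1.00
x ∨ x = max(0.10, 0.10) = 0.10
(((x ≡ y) ≡ ((z ⇒ y) ⇒ y)) ≡ (y ∨ z)) ≡ (x ∨ x) = 1 − |1.00 − 0.10| = 1 − 0.90 = 0.10
¬((((x ≡ y) ≡ ((z ⇒ y) ⇒ y)) ≡ (y ∨ z)) ≡ (x ∨ x)) = 1 − 0.10 = 0.90
¬¬((((x ≡ y) ≡ ((z ⇒ y) ⇒ y)) ≡ (y ∨ z)) ≡ (x ∨ x)) = 1 − 0.90 = 0.10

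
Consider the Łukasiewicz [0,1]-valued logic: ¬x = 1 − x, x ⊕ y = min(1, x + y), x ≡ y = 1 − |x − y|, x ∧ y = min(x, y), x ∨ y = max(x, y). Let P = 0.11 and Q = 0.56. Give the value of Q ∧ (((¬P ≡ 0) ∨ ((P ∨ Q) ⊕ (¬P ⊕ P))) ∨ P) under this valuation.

0.56

¬P = 1 − 0.11 = 0.89
¬P ≡ 0 = 1 − |0.89 − 0.00| = 1 − 0.89 = 0.11
P ∨ Q = max(0.11, 0.56) = 0.56
¬P ⊕ P = min(1, 0.89 + 0.11) = min(1, 1.00) = 1.00
(P ∨ Q) ⊕ (¬P ⊕ P) = min(1, 0.56 + 1.00) = min(1, 1.56) = 1.00
(¬P ≡ 0) ∨ ((P ∨ Q) ⊕ (¬P ⊕ P)) = max(0.11, 1.00) = 1.00
((¬P ≡ 0) ∨ ((P ∨ Q) ⊕ (¬P ⊕ P))) ∨ P = max(1.00, 0.11) = 1.00
Q ∧ (((¬P ≡ 0) ∨ ((P ∨ Q) ⊕ (¬P ⊕ P))) ∨ P) = min(0.56, 1.00) = 0.56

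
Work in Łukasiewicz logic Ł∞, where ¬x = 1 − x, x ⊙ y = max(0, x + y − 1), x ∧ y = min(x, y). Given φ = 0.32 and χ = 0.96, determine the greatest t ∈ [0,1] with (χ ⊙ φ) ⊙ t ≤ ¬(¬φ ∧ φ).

1.00

χ ⊙ φ = max(0, 0.96 + 0.32 − 1) = max(0, 0.28) = 0.28
So the left factor is χ ⊙ φ = 0.28.
¬φ = 1 − 0.32 = 0.68
¬φ ∧ φ = min(0.68, 0.32) = 0.32
¬(¬φ ∧ φ) = 1 − 0.32 = 0.68
So the right-hand bound is ¬(¬φ ∧ φ) = 0.68.
The residuum of the Łukasiewicz t-norm gives the supremum: min(1, 1 − 0.28 + 0.68).
1 − 0.28 + 0.68 = 1.40, so t = min(1, 1.40) = 1.00.
Check: 0.28 ⊙ 1.00 = max(0, 0.28) = 0.28 ≤ 0.68.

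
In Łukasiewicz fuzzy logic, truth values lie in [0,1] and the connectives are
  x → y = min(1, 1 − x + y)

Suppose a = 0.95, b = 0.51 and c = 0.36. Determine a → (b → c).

b → c = min(1, 1 − 0.51 + 0.36) = min(1, 0.85) = 0.85
a → (b → c) = min(1, 1 − 0.95 + 0.85) = min(1, 0.90) = 0.90

0.90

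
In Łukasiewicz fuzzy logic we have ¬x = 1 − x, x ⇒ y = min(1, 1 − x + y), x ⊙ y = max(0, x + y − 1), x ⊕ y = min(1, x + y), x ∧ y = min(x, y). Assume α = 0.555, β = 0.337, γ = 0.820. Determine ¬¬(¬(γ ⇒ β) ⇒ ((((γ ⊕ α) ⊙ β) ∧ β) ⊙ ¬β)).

γ ⇒ β = min(1, 1 − 0.820 + 0.337) = min(1, 0.517) = 0.517
¬(γ ⇒ β) = 1 − 0.517 = 0.483
γ ⊕ α = min(1, 0.820 + 0.555) = min(1, 1.375) = 1.000
(γ ⊕ α) ⊙ β = max(0, 1.000 + 0.337 − 1) = max(0, 0.337) = 0.337
((γ ⊕ α) ⊙ β) ∧ β = min(0.337, 0.337) = 0.337
¬β = 1 − 0.337 = 0.663
(((γ ⊕ α) ⊙ β) ∧ β) ⊙ ¬β = max(0, 0.337 + 0.663 − 1) = max(0, 0.000) = 0.000
¬(γ ⇒ β) ⇒ ((((γ ⊕ α) ⊙ β) ∧ β) ⊙ ¬β) = min(1, 1 − 0.483 + 0.000) = min(1, 0.517) = 0.517
¬(¬(γ ⇒ β) ⇒ ((((γ ⊕ α) ⊙ β) ∧ β) ⊙ ¬β)) = 1 − 0.517 = 0.483
¬¬(¬(γ ⇒ β) ⇒ ((((γ ⊕ α) ⊙ β) ∧ β) ⊙ ¬β)) = 1 − 0.483 = 0.517

0.517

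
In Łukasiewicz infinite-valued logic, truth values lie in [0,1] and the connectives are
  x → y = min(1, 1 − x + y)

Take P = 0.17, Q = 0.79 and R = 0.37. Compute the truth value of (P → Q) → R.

0.37

P → Q = min(1, 1 − 0.17 + 0.79) = min(1, 1.62) = 1.00
(P → Q) → R = min(1, 1 − 1.00 + 0.37) = min(1, 0.37) = 0.37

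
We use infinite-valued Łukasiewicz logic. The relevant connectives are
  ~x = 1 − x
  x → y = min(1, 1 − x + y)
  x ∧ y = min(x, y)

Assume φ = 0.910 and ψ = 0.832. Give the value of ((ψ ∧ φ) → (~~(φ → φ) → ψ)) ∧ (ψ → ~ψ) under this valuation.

0.336

ψ ∧ φ = min(0.832, 0.910) = 0.832
φ → φ = min(1, 1 − 0.910 + 0.910) = min(1, 1.000) = 1.000
~(φ → φ) = 1 − 1.000 = 0.000
~~(φ → φ) = 1 − 0.000 = 1.000
~~(φ → φ) → ψ = min(1, 1 − 1.000 + 0.832) = min(1, 0.832) = 0.832
(ψ ∧ φ) → (~~(φ → φ) → ψ) = min(1, 1 − 0.832 + 0.832) = min(1, 1.000) = 1.000
~ψ = 1 − 0.832 = 0.168
ψ → ~ψ = min(1, 1 − 0.832 + 0.168) = min(1, 0.336) = 0.336
((ψ ∧ φ) → (~~(φ → φ) → ψ)) ∧ (ψ → ~ψ) = min(1.000, 0.336) = 0.336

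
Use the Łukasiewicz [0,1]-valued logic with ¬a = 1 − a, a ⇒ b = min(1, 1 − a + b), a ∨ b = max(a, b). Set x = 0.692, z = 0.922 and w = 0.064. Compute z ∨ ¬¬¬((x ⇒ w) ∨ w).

x ⇒ w = min(1, 1 − 0.692 + 0.064) = min(1, 0.372) = 0.372
(x ⇒ w) ∨ w = max(0.372, 0.064) = 0.372
¬((x ⇒ w) ∨ w) = 1 − 0.372 = 0.628
¬¬((x ⇒ w) ∨ w) = 1 − 0.628 = 0.372
¬¬¬((x ⇒ w) ∨ w) = 1 − 0.372 = 0.628
z ∨ ¬¬¬((x ⇒ w) ∨ w) = max(0.922, 0.628) = 0.922

0.922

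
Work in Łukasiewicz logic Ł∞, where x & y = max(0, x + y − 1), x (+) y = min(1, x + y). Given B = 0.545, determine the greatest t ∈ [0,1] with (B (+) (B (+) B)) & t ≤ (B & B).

B (+) B = min(1, 0.545 + 0.545) = min(1, 1.090) = 1.000
B (+) (B (+) B) = min(1, 0.545 + 1.000) = min(1, 1.545) = 1.000
So the left factor is B (+) (B (+) B) = 1.000.
B & B = max(0, 0.545 + 0.545 − 1) = max(0, 0.090) = 0.090
So the right-hand bound is B & B = 0.090.
The residuum of the Łukasiewicz t-norm gives the supremum: min(1, 1 − 1.000 + 0.090).
1 − 1.000 + 0.090 = 0.090, so t = min(1, 0.090) = 0.090.
Check: 1.000 & 0.090 = max(0, 0.090) = 0.090 ≤ 0.090.

0.090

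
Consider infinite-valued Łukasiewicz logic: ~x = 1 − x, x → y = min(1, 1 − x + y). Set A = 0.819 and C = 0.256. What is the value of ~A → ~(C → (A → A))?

~A = 1 − 0.819 = 0.181
A → A = min(1, 1 − 0.819 + 0.819) = min(1, 1.000) = 1.000
C → (A → A) = min(1, 1 − 0.256 + 1.000) = min(1, 1.744) = 1.000
~(C → (A → A)) = 1 − 1.000 = 0.000
~A → ~(C → (A → A)) = min(1, 1 − 0.181 + 0.000) = min(1, 0.819) = 0.819

0.819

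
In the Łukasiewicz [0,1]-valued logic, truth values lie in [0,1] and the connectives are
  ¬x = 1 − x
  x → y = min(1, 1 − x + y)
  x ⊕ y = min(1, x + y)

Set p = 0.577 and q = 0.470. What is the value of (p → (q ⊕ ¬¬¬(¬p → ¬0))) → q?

¬p = 1 − 0.577 = 0.423
¬0 = 1 − 0.000 = 1.000
¬p → ¬0 = min(1, 1 − 0.423 + 1.000) = min(1, 1.577) = 1.000
¬(¬p → ¬0) = 1 − 1.000 = 0.000
¬¬(¬p → ¬0) = 1 − 0.000 = 1.000
¬¬¬(¬p → ¬0) = 1 − 1.000 = 0.000
q ⊕ ¬¬¬(¬p → ¬0) = min(1, 0.470 + 0.000) = min(1, 0.470) = 0.470
p → (q ⊕ ¬¬¬(¬p → ¬0)) = min(1, 1 − 0.577 + 0.470) = min(1, 0.893) = 0.893
(p → (q ⊕ ¬¬¬(¬p → ¬0))) → q = min(1, 1 − 0.893 + 0.470) = min(1, 0.577) = 0.577

0.577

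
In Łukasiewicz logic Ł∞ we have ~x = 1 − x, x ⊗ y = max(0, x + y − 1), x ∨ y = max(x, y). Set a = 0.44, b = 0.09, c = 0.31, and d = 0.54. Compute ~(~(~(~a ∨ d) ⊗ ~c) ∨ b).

0.13

~a = 1 − 0.44 = 0.56
~a ∨ d = max(0.56, 0.54) = 0.56
~(~a ∨ d) = 1 − 0.56 = 0.44
~c = 1 − 0.31 = 0.69
~(~a ∨ d) ⊗ ~c = max(0, 0.44 + 0.69 − 1) = max(0, 0.13) = 0.13
~(~(~a ∨ d) ⊗ ~c) = 1 − 0.13 = 0.87
~(~(~a ∨ d) ⊗ ~c) ∨ b = max(0.87, 0.09) = 0.87
~(~(~(~a ∨ d) ⊗ ~c) ∨ b) = 1 − 0.87 = 0.13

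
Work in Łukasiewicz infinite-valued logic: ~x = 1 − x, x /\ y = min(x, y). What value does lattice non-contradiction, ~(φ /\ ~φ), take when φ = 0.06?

0.94

~φ = 1 − 0.06 = 0.94
φ /\ ~φ = min(0.06, 0.94) = 0.06
~(φ /\ ~φ) = 1 − 0.06 = 0.94
(The value 0.94 < 1 shows this instance is not satisfied; not a Ł∞-tautology — its value is 1 − min(a, 1−a).)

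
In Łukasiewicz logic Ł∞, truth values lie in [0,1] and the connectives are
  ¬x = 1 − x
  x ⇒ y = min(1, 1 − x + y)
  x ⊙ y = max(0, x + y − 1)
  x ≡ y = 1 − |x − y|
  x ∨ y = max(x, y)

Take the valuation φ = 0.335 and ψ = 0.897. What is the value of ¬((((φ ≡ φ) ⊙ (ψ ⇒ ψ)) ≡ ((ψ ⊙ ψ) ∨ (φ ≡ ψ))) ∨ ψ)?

φ ≡ φ = 1 − |0.335 − 0.335| = 1 − 0.000 = 1.000
ψ ⇒ ψ = min(1, 1 − 0.897 + 0.897) = min(1, 1.000) = 1.000
(φ ≡ φ) ⊙ (ψ ⇒ ψ) = max(0, 1.000 + 1.000 − 1) = max(0, 1.000) = 1.000
ψ ⊙ ψ = max(0, 0.897 + 0.897 − 1) = max(0, 0.794) = 0.794
φ ≡ ψ = 1 − |0.335 − 0.897| = 1 − 0.562 = 0.438
(ψ ⊙ ψ) ∨ (φ ≡ ψ) = max(0.794, 0.438) = 0.794
((φ ≡ φ) ⊙ (ψ ⇒ ψ)) ≡ ((ψ ⊙ ψ) ∨ (φ ≡ ψ)) = 1 − |1.000 − 0.794| = 1 − 0.206 = 0.794
(((φ ≡ φ) ⊙ (ψ ⇒ ψ)) ≡ ((ψ ⊙ ψ) ∨ (φ ≡ ψ))) ∨ ψ = max(0.794, 0.897) = 0.897
¬((((φ ≡ φ) ⊙ (ψ ⇒ ψ)) ≡ ((ψ ⊙ ψ) ∨ (φ ≡ ψ))) ∨ ψ) = 1 − 0.897 = 0.103

0.103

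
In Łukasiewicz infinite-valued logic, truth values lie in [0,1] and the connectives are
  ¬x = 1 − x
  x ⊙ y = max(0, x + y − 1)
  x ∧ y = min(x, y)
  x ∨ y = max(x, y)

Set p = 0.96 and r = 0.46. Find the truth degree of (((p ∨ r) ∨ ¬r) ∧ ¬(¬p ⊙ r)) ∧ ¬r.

p ∨ r = max(0.96, 0.46) = 0.96
¬r = 1 − 0.46 = 0.54
(p ∨ r) ∨ ¬r = max(0.96, 0.54) = 0.96
¬p = 1 − 0.96 = 0.04
¬p ⊙ r = max(0, 0.04 + 0.46 − 1) = max(0, -0.50) = 0.00
¬(¬p ⊙ r) = 1 − 0.00 = 1.00
((p ∨ r) ∨ ¬r) ∧ ¬(¬p ⊙ r) = min(0.96, 1.00) = 0.96
(((p ∨ r) ∨ ¬r) ∧ ¬(¬p ⊙ r)) ∧ ¬r = min(0.96, 0.54) = 0.54

0.54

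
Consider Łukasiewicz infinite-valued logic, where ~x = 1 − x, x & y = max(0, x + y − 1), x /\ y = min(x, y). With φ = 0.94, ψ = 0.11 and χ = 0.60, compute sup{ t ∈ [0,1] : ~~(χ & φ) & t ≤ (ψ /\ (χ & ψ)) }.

0.46

χ & φ = max(0, 0.60 + 0.94 − 1) = max(0, 0.54) = 0.54
~(χ & φ) = 1 − 0.54 = 0.46
~~(χ & φ) = 1 − 0.46 = 0.54
So the left factor is ~~(χ & φ) = 0.54.
χ & ψ = max(0, 0.60 + 0.11 − 1) = max(0, -0.29) = 0.00
ψ /\ (χ & ψ) = min(0.11, 0.00) = 0.00
So the right-hand bound is ψ /\ (χ & ψ) = 0.00.
The residuum of the Łukasiewicz t-norm gives the supremum: min(1, 1 − 0.54 + 0.00).
1 − 0.54 + 0.00 = 0.46, so t = min(1, 0.46) = 0.46.
Check: 0.54 & 0.46 = max(0, 0.00) = 0.00 ≤ 0.00.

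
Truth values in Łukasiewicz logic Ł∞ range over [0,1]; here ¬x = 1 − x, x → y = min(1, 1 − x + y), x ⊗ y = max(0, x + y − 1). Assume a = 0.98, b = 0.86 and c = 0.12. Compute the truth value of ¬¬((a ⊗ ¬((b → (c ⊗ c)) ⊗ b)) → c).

0.14

c ⊗ c = max(0, 0.12 + 0.12 − 1) = max(0, -0.76) = 0.00
b → (c ⊗ c) = min(1, 1 − 0.86 + 0.00) = min(1, 0.14) = 0.14
(b → (c ⊗ c)) ⊗ b = max(0, 0.14 + 0.86 − 1) = max(0, 0.00) = 0.00
¬((b → (c ⊗ c)) ⊗ b) = 1 − 0.00 = 1.00
a ⊗ ¬((b → (c ⊗ c)) ⊗ b) = max(0, 0.98 + 1.00 − 1) = max(0, 0.98) = 0.98
(a ⊗ ¬((b → (c ⊗ c)) ⊗ b)) → c = min(1, 1 − 0.98 + 0.12) = min(1, 0.14) = 0.14
¬((a ⊗ ¬((b → (c ⊗ c)) ⊗ b)) → c) = 1 − 0.14 = 0.86
¬¬((a ⊗ ¬((b → (c ⊗ c)) ⊗ b)) → c) = 1 − 0.86 = 0.14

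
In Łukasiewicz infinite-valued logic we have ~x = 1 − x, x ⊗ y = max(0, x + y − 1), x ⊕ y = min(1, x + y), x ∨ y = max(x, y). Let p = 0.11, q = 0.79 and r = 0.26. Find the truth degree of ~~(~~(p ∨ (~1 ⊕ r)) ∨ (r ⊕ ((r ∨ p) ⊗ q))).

~1 = 1 − 1.00 = 0.00
~1 ⊕ r = min(1, 0.00 + 0.26) = min(1, 0.26) = 0.26
p ∨ (~1 ⊕ r) = max(0.11, 0.26) = 0.26
~(p ∨ (~1 ⊕ r)) = 1 − 0.26 = 0.74
~~(p ∨ (~1 ⊕ r)) = 1 − 0.74 = 0.26
r ∨ p = max(0.26, 0.11) = 0.26
(r ∨ p) ⊗ q = max(0, 0.26 + 0.79 − 1) = max(0, 0.05) = 0.05
r ⊕ ((r ∨ p) ⊗ q) = min(1, 0.26 + 0.05) = min(1, 0.31) = 0.31
~~(p ∨ (~1 ⊕ r)) ∨ (r ⊕ ((r ∨ p) ⊗ q)) = max(0.26, 0.31) = 0.31
~(~~(p ∨ (~1 ⊕ r)) ∨ (r ⊕ ((r ∨ p) ⊗ q))) = 1 − 0.31 = 0.69
~~(~~(p ∨ (~1 ⊕ r)) ∨ (r ⊕ ((r ∨ p) ⊗ q))) = 1 − 0.69 = 0.31

0.31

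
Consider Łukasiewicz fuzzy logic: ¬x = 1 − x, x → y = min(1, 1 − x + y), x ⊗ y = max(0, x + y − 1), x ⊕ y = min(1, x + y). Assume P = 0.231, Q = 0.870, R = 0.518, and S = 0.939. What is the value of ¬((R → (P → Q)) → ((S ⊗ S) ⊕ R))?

0.000

P → Q = min(1, 1 − 0.231 + 0.870) = min(1, 1.639) = 1.000
R → (P → Q) = min(1, 1 − 0.518 + 1.000) = min(1, 1.482) = 1.000
S ⊗ S = max(0, 0.939 + 0.939 − 1) = max(0, 0.878) = 0.878
(S ⊗ S) ⊕ R = min(1, 0.878 + 0.518) = min(1, 1.396) = 1.000
(R → (P → Q)) → ((S ⊗ S) ⊕ R) = min(1, 1 − 1.000 + 1.000) = min(1, 1.000) = 1.000
¬((R → (P → Q)) → ((S ⊗ S) ⊕ R)) = 1 − 1.000 = 0.000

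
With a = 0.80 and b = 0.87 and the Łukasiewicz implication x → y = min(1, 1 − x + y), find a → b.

a → b = min(1, 1 − 0.80 + 0.87) = min(1, 1.07) = 1.00
For comparison, the Gödel implication (1 if x ≤ y else y) would give 1.00.

1.00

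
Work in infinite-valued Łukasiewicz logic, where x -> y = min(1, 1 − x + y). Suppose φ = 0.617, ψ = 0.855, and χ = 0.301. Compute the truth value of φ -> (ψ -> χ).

0.829

ψ -> χ = min(1, 1 − 0.855 + 0.301) = min(1, 0.446) = 0.446
φ -> (ψ -> χ) = min(1, 1 − 0.617 + 0.446) = min(1, 0.829) = 0.829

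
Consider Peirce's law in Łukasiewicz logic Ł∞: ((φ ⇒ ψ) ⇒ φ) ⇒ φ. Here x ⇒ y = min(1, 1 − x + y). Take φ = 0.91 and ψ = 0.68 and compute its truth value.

0.91

φ ⇒ ψ = min(1, 1 − 0.91 + 0.68) = min(1, 0.77) = 0.77
(φ ⇒ ψ) ⇒ φ = min(1, 1 − 0.77 + 0.91) = min(1, 1.14) = 1.00
((φ ⇒ ψ) ⇒ φ) ⇒ φ = min(1, 1 − 1.00 + 0.91) = min(1, 0.91) = 0.91
(The value 0.91 < 1 shows this instance is not satisfied; not a Ł∞-tautology in general.)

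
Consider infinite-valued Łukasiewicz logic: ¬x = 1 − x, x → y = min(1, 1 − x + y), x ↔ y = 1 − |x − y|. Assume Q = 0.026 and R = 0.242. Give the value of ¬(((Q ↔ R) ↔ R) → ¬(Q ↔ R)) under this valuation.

0.242

Q ↔ R = 1 − |0.026 − 0.242| = 1 − 0.216 = 0.784
(Q ↔ R) ↔ R = 1 − |0.784 − 0.242| = 1 − 0.542 = 0.458
¬(Q ↔ R) = 1 − 0.784 = 0.216
((Q ↔ R) ↔ R) → ¬(Q ↔ R) = min(1, 1 − 0.458 + 0.216) = min(1, 0.758) = 0.758
¬(((Q ↔ R) ↔ R) → ¬(Q ↔ R)) = 1 − 0.758 = 0.242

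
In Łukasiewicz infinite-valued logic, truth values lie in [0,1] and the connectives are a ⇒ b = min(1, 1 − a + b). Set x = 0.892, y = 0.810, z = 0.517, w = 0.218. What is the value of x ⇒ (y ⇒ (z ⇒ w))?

0.999

z ⇒ w = min(1, 1 − 0.517 + 0.218) = min(1, 0.701) = 0.701
y ⇒ (z ⇒ w) = min(1, 1 − 0.810 + 0.701) = min(1, 0.891) = 0.891
x ⇒ (y ⇒ (z ⇒ w)) = min(1, 1 − 0.892 + 0.891) = min(1, 0.999) = 0.999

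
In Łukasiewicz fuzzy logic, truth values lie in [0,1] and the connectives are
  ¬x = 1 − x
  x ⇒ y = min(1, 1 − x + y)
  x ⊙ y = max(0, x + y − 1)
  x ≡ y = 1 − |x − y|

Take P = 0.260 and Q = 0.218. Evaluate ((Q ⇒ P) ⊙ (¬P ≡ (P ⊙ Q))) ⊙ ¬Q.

Q ⇒ P = min(1, 1 − 0.218 + 0.260) = min(1, 1.042) = 1.000
¬P = 1 − 0.260 = 0.740
P ⊙ Q = max(0, 0.260 + 0.218 − 1) = max(0, -0.522) = 0.000
¬P ≡ (P ⊙ Q) = 1 − |0.740 − 0.000| = 1 − 0.740 = 0.260
(Q ⇒ P) ⊙ (¬P ≡ (P ⊙ Q)) = max(0, 1.000 + 0.260 − 1) = max(0, 0.260) = 0.260
¬Q = 1 − 0.218 = 0.782
((Q ⇒ P) ⊙ (¬P ≡ (P ⊙ Q))) ⊙ ¬Q = max(0, 0.260 + 0.782 − 1) = max(0, 0.042) = 0.042

0.042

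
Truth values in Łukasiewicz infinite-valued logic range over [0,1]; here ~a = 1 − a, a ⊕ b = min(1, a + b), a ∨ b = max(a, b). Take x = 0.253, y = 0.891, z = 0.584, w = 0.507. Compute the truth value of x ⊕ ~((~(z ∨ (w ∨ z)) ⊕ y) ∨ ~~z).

w ∨ z = max(0.507, 0.584) = 0.584
z ∨ (w ∨ z) = max(0.584, 0.584) = 0.584
~(z ∨ (w ∨ z)) = 1 − 0.584 = 0.416
~(z ∨ (w ∨ z)) ⊕ y = min(1, 0.416 + 0.891) = min(1, 1.307) = 1.000
~z = 1 − 0.584 = 0.416
~~z = 1 − 0.416 = 0.584
(~(z ∨ (w ∨ z)) ⊕ y) ∨ ~~z = max(1.000, 0.584) = 1.000
~((~(z ∨ (w ∨ z)) ⊕ y) ∨ ~~z) = 1 − 1.000 = 0.000
x ⊕ ~((~(z ∨ (w ∨ z)) ⊕ y) ∨ ~~z) = min(1, 0.253 + 0.000) = min(1, 0.253) = 0.253

0.253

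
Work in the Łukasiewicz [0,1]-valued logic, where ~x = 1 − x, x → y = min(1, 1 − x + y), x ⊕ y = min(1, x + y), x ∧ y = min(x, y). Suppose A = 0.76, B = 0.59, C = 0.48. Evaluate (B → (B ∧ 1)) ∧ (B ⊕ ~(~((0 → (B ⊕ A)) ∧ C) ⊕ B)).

B ∧ 1 = min(0.59, 1.00) = 0.59
B → (B ∧ 1) = min(1, 1 − 0.59 + 0.59) = min(1, 1.00) = 1.00
B ⊕ A = min(1, 0.59 + 0.76) = min(1, 1.35) = 1.00
0 → (B ⊕ A) = min(1, 1 − 0.00 + 1.00) = min(1, 2.00) = 1.00
(0 → (B ⊕ A)) ∧ C = min(1.00, 0.48) = 0.48
~((0 → (B ⊕ A)) ∧ C) = 1 − 0.48 = 0.52
~((0 → (B ⊕ A)) ∧ C) ⊕ B = min(1, 0.52 + 0.59) = min(1, 1.11) = 1.00
~(~((0 → (B ⊕ A)) ∧ C) ⊕ B) = 1 − 1.00 = 0.00
B ⊕ ~(~((0 → (B ⊕ A)) ∧ C) ⊕ B) = min(1, 0.59 + 0.00) = min(1, 0.59) = 0.59
(B → (B ∧ 1)) ∧ (B ⊕ ~(~((0 → (B ⊕ A)) ∧ C) ⊕ B)) = min(1.00, 0.59) = 0.59

0.59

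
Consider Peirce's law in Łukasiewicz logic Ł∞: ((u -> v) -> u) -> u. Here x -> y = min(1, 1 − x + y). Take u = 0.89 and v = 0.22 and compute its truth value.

u -> v = min(1, 1 − 0.89 + 0.22) = min(1, 0.33) = 0.33
(u -> v) -> u = min(1, 1 − 0.33 + 0.89) = min(1, 1.56) = 1.00
((u -> v) -> u) -> u = min(1, 1 − 1.00 + 0.89) = min(1, 0.89) = 0.89
(The value 0.89 < 1 shows this instance is not satisfied; not a Ł∞-tautology in general.)

0.89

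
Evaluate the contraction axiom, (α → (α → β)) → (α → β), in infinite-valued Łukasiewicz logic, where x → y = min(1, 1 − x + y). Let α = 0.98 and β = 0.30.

0.98

α → β = min(1, 1 − 0.98 + 0.30) = min(1, 0.32) = 0.32
α → (α → β) = min(1, 1 − 0.98 + 0.32) = min(1, 0.34) = 0.34
(α → (α → β)) → (α → β) = min(1, 1 − 0.34 + 0.32) = min(1, 0.98) = 0.98
(The value 0.98 < 1 shows this instance is not satisfied; fails in Ł∞ (the t-norm is not idempotent).)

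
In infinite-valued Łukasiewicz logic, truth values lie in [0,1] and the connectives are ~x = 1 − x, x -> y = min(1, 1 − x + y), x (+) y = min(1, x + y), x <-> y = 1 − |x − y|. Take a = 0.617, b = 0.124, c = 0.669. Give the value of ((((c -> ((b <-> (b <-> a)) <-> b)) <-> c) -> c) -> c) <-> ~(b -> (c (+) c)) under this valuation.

b <-> a = 1 − |0.124 − 0.617| = 1 − 0.493 = 0.507
b <-> (b <-> a) = 1 − |0.124 − 0.507| = 1 − 0.383 = 0.617
(b <-> (b <-> a)) <-> b = 1 − |0.617 − 0.124| = 1 − 0.493 = 0.507
c -> ((b <-> (b <-> a)) <-> b) = min(1, 1 − 0.669 + 0.507) = min(1, 0.838) = 0.838
(c -> ((b <-> (b <-> a)) <-> b)) <-> c = 1 − |0.838 − 0.669| = 1 − 0.169 = 0.831
((c -> ((b <-> (b <-> a)) <-> b)) <-> c) -> c = min(1, 1 − 0.831 + 0.669) = min(1, 0.838) = 0.838
(((c -> ((b <-> (b <-> a)) <-> b)) <-> c) -> c) -> c = min(1, 1 − 0.838 + 0.669) = min(1, 0.831) = 0.831
c (+) c = min(1, 0.669 + 0.669) = min(1, 1.338) = 1.000
b -> (c (+) c) = min(1, 1 − 0.124 + 1.000) = min(1, 1.876) = 1.000
~(b -> (c (+) c)) = 1 − 1.000 = 0.000
((((c -> ((b <-> (b <-> a)) <-> b)) <-> c) -> c) -> c) <-> ~(b -> (c (+) c)) = 1 − |0.831 − 0.000| = 1 − 0.831 = 0.169

0.169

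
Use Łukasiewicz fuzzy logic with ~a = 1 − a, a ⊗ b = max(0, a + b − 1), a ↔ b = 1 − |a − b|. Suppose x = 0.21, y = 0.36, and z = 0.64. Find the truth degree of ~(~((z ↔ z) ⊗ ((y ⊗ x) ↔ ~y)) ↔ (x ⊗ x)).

z ↔ z = 1 − |0.64 − 0.64| = 1 − 0.00 = 1.00
y ⊗ x = max(0, 0.36 + 0.21 − 1) = max(0, -0.43) = 0.00
~y = 1 − 0.36 = 0.64
(y ⊗ x) ↔ ~y = 1 − |0.00 − 0.64| = 1 − 0.64 = 0.36
(z ↔ z) ⊗ ((y ⊗ x) ↔ ~y) = max(0, 1.00 + 0.36 − 1) = max(0, 0.36) = 0.36
~((z ↔ z) ⊗ ((y ⊗ x) ↔ ~y)) = 1 − 0.36 = 0.64
x ⊗ x = max(0, 0.21 + 0.21 − 1) = max(0, -0.58) = 0.00
~((z ↔ z) ⊗ ((y ⊗ x) ↔ ~y)) ↔ (x ⊗ x) = 1 − |0.64 − 0.00| = 1 − 0.64 = 0.36
~(~((z ↔ z) ⊗ ((y ⊗ x) ↔ ~y)) ↔ (x ⊗ x)) = 1 − 0.36 = 0.64

0.64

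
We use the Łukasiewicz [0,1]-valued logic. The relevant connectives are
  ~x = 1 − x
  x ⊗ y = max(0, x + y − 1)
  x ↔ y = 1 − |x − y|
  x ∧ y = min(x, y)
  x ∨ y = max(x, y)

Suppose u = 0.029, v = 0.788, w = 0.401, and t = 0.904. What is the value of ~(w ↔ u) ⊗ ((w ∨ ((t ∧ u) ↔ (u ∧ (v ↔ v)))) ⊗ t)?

0.276

w ↔ u = 1 − |0.401 − 0.029| = 1 − 0.372 = 0.628
~(w ↔ u) = 1 − 0.628 = 0.372
t ∧ u = min(0.904, 0.029) = 0.029
v ↔ v = 1 − |0.788 − 0.788| = 1 − 0.000 = 1.000
u ∧ (v ↔ v) = min(0.029, 1.000) = 0.029
(t ∧ u) ↔ (u ∧ (v ↔ v)) = 1 − |0.029 − 0.029| = 1 − 0.000 = 1.000
w ∨ ((t ∧ u) ↔ (u ∧ (v ↔ v))) = max(0.401, 1.000) = 1.000
(w ∨ ((t ∧ u) ↔ (u ∧ (v ↔ v)))) ⊗ t = max(0, 1.000 + 0.904 − 1) = max(0, 0.904) = 0.904
~(w ↔ u) ⊗ ((w ∨ ((t ∧ u) ↔ (u ∧ (v ↔ v)))) ⊗ t) = max(0, 0.372 + 0.904 − 1) = max(0, 0.276) = 0.276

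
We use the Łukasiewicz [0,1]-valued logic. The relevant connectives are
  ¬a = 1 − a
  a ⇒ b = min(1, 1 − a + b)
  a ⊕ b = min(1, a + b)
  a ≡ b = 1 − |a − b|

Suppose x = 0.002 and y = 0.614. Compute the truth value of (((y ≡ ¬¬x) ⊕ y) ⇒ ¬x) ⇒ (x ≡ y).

0.390

¬x = 1 − 0.002 = 0.998
¬¬x = 1 − 0.998 = 0.002
y ≡ ¬¬x = 1 − |0.614 − 0.002| = 1 − 0.612 = 0.388
(y ≡ ¬¬x) ⊕ y = min(1, 0.388 + 0.614) = min(1, 1.002) = 1.000
((y ≡ ¬¬x) ⊕ y) ⇒ ¬x = min(1, 1 − 1.000 + 0.998) = min(1, 0.998) = 0.998
x ≡ y = 1 − |0.002 − 0.614| = 1 − 0.612 = 0.388
(((y ≡ ¬¬x) ⊕ y) ⇒ ¬x) ⇒ (x ≡ y) = min(1, 1 − 0.998 + 0.388) = min(1, 0.390) = 0.390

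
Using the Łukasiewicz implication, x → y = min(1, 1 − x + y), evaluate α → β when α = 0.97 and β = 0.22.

α → β = min(1, 1 − 0.97 + 0.22) = min(1, 0.25) = 0.25
For comparison, the Gödel implication (1 if x ≤ y else y) would give 0.22.

0.25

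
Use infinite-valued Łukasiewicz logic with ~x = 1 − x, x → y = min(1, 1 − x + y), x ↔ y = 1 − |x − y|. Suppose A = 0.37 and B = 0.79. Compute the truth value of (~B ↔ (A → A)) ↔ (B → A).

~B = 1 − 0.79 = 0.21
A → A = min(1, 1 − 0.37 + 0.37) = min(1, 1.00) = 1.00
~B ↔ (A → A) = 1 − |0.21 − 1.00| = 1 − 0.79 = 0.21
B → A = min(1, 1 − 0.79 + 0.37) = min(1, 0.58) = 0.58
(~B ↔ (A → A)) ↔ (B → A) = 1 − |0.21 − 0.58| = 1 − 0.37 = 0.63

0.63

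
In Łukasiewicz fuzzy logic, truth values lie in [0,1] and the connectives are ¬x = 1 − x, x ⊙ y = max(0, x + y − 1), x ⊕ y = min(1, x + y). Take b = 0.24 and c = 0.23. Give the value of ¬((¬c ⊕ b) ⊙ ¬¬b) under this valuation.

0.76

¬c = 1 − 0.23 = 0.77
¬c ⊕ b = min(1, 0.77 + 0.24) = min(1, 1.01) = 1.00
¬b = 1 − 0.24 = 0.76
¬¬b = 1 − 0.76 = 0.24
(¬c ⊕ b) ⊙ ¬¬b = max(0, 1.00 + 0.24 − 1) = max(0, 0.24) = 0.24
¬((¬c ⊕ b) ⊙ ¬¬b) = 1 − 0.24 = 0.76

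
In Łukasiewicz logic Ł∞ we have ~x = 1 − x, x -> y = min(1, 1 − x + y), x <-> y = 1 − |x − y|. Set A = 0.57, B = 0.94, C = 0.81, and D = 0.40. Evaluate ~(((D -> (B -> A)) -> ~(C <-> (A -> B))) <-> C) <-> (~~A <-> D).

B -> A = min(1, 1 − 0.94 + 0.57) = min(1, 0.63) = 0.63
D -> (B -> A) = min(1, 1 − 0.40 + 0.63) = min(1, 1.23) = 1.00
A -> B = min(1, 1 − 0.57 + 0.94) = min(1, 1.37) = 1.00
C <-> (A -> B) = 1 − |0.81 − 1.00| = 1 − 0.19 = 0.81
~(C <-> (A -> B)) = 1 − 0.81 = 0.19
(D -> (B -> A)) -> ~(C <-> (A -> B)) = min(1, 1 − 1.00 + 0.19) = min(1, 0.19) = 0.19
((D -> (B -> A)) -> ~(C <-> (A -> B))) <-> C = 1 − |0.19 − 0.81| = 1 − 0.62 = 0.38
~(((D -> (B -> A)) -> ~(C <-> (A -> B))) <-> C) = 1 − 0.38 = 0.62
~A = 1 − 0.57 = 0.43
~~A = 1 − 0.43 = 0.57
~~A <-> D = 1 − |0.57 − 0.40| = 1 − 0.17 = 0.83
~(((D -> (B -> A)) -> ~(C <-> (A -> B))) <-> C) <-> (~~A <-> D) = 1 − |0.62 − 0.83| = 1 − 0.21 = 0.79

0.79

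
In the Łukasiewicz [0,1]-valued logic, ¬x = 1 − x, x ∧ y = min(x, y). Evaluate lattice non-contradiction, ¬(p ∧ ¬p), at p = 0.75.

¬p = 1 − 0.75 = 0.25
p ∧ ¬p = min(0.75, 0.25) = 0.25
¬(p ∧ ¬p) = 1 − 0.25 = 0.75
(The value 0.75 < 1 shows this instance is not satisfied; not a Ł∞-tautology — its value is 1 − min(a, 1−a).)

0.75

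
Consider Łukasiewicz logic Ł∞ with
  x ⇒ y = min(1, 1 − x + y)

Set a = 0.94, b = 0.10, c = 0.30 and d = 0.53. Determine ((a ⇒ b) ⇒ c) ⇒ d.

a ⇒ b = min(1, 1 − 0.94 + 0.10) = min(1, 0.16) = 0.16
(a ⇒ b) ⇒ c = min(1, 1 − 0.16 + 0.30) = min(1, 1.14) = 1.00
((a ⇒ b) ⇒ c) ⇒ d = min(1, 1 − 1.00 + 0.53) = min(1, 0.53) = 0.53

0.53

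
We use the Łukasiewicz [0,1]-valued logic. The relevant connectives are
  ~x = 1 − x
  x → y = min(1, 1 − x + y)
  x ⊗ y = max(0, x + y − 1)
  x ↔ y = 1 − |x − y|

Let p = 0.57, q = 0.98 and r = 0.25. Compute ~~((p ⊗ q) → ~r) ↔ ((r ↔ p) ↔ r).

p ⊗ q = max(0, 0.57 + 0.98 − 1) = max(0, 0.55) = 0.55
~r = 1 − 0.25 = 0.75
(p ⊗ q) → ~r = min(1, 1 − 0.55 + 0.75) = min(1, 1.20) = 1.00
~((p ⊗ q) → ~r) = 1 − 1.00 = 0.00
~~((p ⊗ q) → ~r) = 1 − 0.00 = 1.00
r ↔ p = 1 − |0.25 − 0.57| = 1 − 0.32 = 0.68
(r ↔ p) ↔ r = 1 − |0.68 − 0.25| = 1 − 0.43 = 0.57
~~((p ⊗ q) → ~r) ↔ ((r ↔ p) ↔ r) = 1 − |1.00 − 0.57| = 1 − 0.43 = 0.57

0.57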